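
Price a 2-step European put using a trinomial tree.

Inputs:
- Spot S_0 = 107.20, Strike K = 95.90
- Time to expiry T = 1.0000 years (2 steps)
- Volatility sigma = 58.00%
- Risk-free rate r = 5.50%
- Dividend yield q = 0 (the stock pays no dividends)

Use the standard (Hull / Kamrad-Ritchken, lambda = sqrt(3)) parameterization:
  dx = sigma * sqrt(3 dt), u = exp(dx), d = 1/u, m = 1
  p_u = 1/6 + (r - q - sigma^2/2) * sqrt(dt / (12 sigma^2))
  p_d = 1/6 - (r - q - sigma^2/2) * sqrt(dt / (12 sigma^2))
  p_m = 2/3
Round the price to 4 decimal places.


Answer: Price = V(0,0) = 14.0876

Derivation:
dt = T/N = 0.500000; dx = sigma*sqrt(3*dt) = 0.710352
u = exp(dx) = 2.034707; d = 1/u = 0.491471
p_u = 0.126827, p_m = 0.666667, p_d = 0.206506
Discount per step: exp(-r*dt) = 0.972875
Stock lattice S(k, j) with j the centered position index:
  k=0: S(0,+0) = 107.2000
  k=1: S(1,-1) = 52.6857; S(1,+0) = 107.2000; S(1,+1) = 218.1206
  k=2: S(2,-2) = 25.8935; S(2,-1) = 52.6857; S(2,+0) = 107.2000; S(2,+1) = 218.1206; S(2,+2) = 443.8117
Terminal payoffs V(N, j) = max(K - S_T, 0):
  V(2,-2) = 70.006494; V(2,-1) = 43.214292; V(2,+0) = 0.000000; V(2,+1) = 0.000000; V(2,+2) = 0.000000
Backward induction: V(k, j) = exp(-r*dt) * [p_u * V(k+1, j+1) + p_m * V(k+1, j) + p_d * V(k+1, j-1)]
  V(1,-1) = exp(-r*dt) * [p_u*0.000000 + p_m*43.214292 + p_d*70.006494] = 42.092682
  V(1,+0) = exp(-r*dt) * [p_u*0.000000 + p_m*0.000000 + p_d*43.214292] = 8.681947
  V(1,+1) = exp(-r*dt) * [p_u*0.000000 + p_m*0.000000 + p_d*0.000000] = 0.000000
  V(0,+0) = exp(-r*dt) * [p_u*0.000000 + p_m*8.681947 + p_d*42.092682] = 14.087575


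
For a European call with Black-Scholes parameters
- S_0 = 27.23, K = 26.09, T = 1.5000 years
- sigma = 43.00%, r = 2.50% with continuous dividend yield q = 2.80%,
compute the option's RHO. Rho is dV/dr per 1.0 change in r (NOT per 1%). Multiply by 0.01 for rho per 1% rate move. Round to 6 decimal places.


Answer: Rho = 15.997483

Derivation:
d1 = 0.3359830406; d2 = -0.1906572541
phi(d1) = 0.3770487329; exp(-qT) = 0.9588697806; exp(-rT) = 0.9631944177
N(d2) = 0.4243970653
Rho = K*T*exp(-rT)*N(d2) = 26.0900 * 1.5000 * 0.9631944177 * 0.4243970653 = 15.997483


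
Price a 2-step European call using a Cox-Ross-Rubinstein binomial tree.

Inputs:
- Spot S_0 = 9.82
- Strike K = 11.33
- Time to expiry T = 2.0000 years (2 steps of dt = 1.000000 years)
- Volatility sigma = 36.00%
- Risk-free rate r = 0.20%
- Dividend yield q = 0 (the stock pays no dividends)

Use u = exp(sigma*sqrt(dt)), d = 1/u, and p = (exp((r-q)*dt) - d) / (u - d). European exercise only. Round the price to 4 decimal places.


dt = T/N = 1.000000
u = exp(sigma*sqrt(dt)) = 1.433329; d = 1/u = 0.697676
p = (exp((r-q)*dt) - d) / (u - d) = 0.413681
Discount per step: exp(-r*dt) = 0.998002
Stock lattice S(k, i) with i counting down-moves:
  k=0: S(0,0) = 9.8200
  k=1: S(1,0) = 14.0753; S(1,1) = 6.8512
  k=2: S(2,0) = 20.1745; S(2,1) = 9.8200; S(2,2) = 4.7799
Terminal payoffs V(N, i) = max(S_T - K, 0):
  V(2,0) = 8.844534; V(2,1) = 0.000000; V(2,2) = 0.000000
Backward induction: V(k, i) = exp(-r*dt) * [p * V(k+1, i) + (1-p) * V(k+1, i+1)].
  V(1,0) = exp(-r*dt) * [p*8.844534 + (1-p)*0.000000] = 3.651505
  V(1,1) = exp(-r*dt) * [p*0.000000 + (1-p)*0.000000] = 0.000000
  V(0,0) = exp(-r*dt) * [p*3.651505 + (1-p)*0.000000] = 1.507540

Answer: Price = V(0,0) = 1.5075


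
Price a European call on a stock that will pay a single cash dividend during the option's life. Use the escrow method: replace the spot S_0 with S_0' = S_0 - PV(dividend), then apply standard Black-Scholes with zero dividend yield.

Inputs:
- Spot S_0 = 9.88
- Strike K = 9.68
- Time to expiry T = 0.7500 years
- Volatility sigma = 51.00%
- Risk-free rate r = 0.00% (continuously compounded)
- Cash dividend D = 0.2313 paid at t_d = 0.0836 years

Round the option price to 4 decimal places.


PV(D) = D * exp(-r * t_d) = 0.2313 * 1.00000000 = 0.23130000
S_0' = S_0 - PV(D) = 9.8800 - 0.23130000 = 9.64870000
d1 = (ln(S_0'/K) + (r + sigma^2/2)*T) / (sigma*sqrt(T)) = 0.21350365
d2 = d1 - sigma*sqrt(T) = -0.22816930
exp(-rT) = 1.00000000
N(d1) = 0.58453293; N(d2) = 0.40975731
C = S_0' * N(d1) - K * exp(-rT) * N(d2) = 9.64870000 * 0.58453293 - 9.6800 * 1.00000000 * 0.40975731 = 1.6735

Answer: Price = 1.6735


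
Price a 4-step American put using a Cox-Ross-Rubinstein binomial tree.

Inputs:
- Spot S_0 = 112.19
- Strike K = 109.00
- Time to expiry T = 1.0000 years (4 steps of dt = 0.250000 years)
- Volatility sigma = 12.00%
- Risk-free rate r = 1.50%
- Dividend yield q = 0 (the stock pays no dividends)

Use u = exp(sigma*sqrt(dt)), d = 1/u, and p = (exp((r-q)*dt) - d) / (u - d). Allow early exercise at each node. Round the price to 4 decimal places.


Answer: Price = V(0,0) = 3.3510

Derivation:
dt = T/N = 0.250000
u = exp(sigma*sqrt(dt)) = 1.061837; d = 1/u = 0.941765
p = (exp((r-q)*dt) - d) / (u - d) = 0.516294
Discount per step: exp(-r*dt) = 0.996257
Stock lattice S(k, i) with i counting down-moves:
  k=0: S(0,0) = 112.1900
  k=1: S(1,0) = 119.1274; S(1,1) = 105.6566
  k=2: S(2,0) = 126.4939; S(2,1) = 112.1900; S(2,2) = 99.5036
  k=3: S(3,0) = 134.3158; S(3,1) = 119.1274; S(3,2) = 105.6566; S(3,3) = 93.7090
  k=4: S(4,0) = 142.6214; S(4,1) = 126.4939; S(4,2) = 112.1900; S(4,3) = 99.5036; S(4,4) = 88.2518
Terminal payoffs V(N, i) = max(K - S_T, 0):
  V(4,0) = 0.000000; V(4,1) = 0.000000; V(4,2) = 0.000000; V(4,3) = 9.496396; V(4,4) = 20.748220
Backward induction: V(k, i) = exp(-r*dt) * [p * V(k+1, i) + (1-p) * V(k+1, i+1)]; then take max(V_cont, immediate exercise) for American.
  V(3,0) = exp(-r*dt) * [p*0.000000 + (1-p)*0.000000] = 0.000000; exercise = 0.000000; V(3,0) = max -> 0.000000
  V(3,1) = exp(-r*dt) * [p*0.000000 + (1-p)*0.000000] = 0.000000; exercise = 0.000000; V(3,1) = max -> 0.000000
  V(3,2) = exp(-r*dt) * [p*0.000000 + (1-p)*9.496396] = 4.576267; exercise = 3.343437; V(3,2) = max -> 4.576267
  V(3,3) = exp(-r*dt) * [p*9.496396 + (1-p)*20.748220] = 14.883050; exercise = 15.291035; V(3,3) = max -> 15.291035
  V(2,0) = exp(-r*dt) * [p*0.000000 + (1-p)*0.000000] = 0.000000; exercise = 0.000000; V(2,0) = max -> 0.000000
  V(2,1) = exp(-r*dt) * [p*0.000000 + (1-p)*4.576267] = 2.205281; exercise = 0.000000; V(2,1) = max -> 2.205281
  V(2,2) = exp(-r*dt) * [p*4.576267 + (1-p)*15.291035] = 9.722532; exercise = 9.496396; V(2,2) = max -> 9.722532
  V(1,0) = exp(-r*dt) * [p*0.000000 + (1-p)*2.205281] = 1.062714; exercise = 0.000000; V(1,0) = max -> 1.062714
  V(1,1) = exp(-r*dt) * [p*2.205281 + (1-p)*9.722532] = 5.819553; exercise = 3.343437; V(1,1) = max -> 5.819553
  V(0,0) = exp(-r*dt) * [p*1.062714 + (1-p)*5.819553] = 3.351034; exercise = 0.000000; V(0,0) = max -> 3.351034


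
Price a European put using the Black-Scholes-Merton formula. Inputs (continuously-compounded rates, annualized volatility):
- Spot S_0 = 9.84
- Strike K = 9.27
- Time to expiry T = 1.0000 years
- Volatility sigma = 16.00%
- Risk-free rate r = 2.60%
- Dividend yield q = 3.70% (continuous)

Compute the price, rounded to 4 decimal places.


Answer: Price = 0.3921

Derivation:
d1 = (ln(S/K) + (r - q + 0.5*sigma^2) * T) / (sigma * sqrt(T)) = 0.38420207
d2 = d1 - sigma * sqrt(T) = 0.22420207
exp(-rT) = 0.97433509; exp(-qT) = 0.96367614
P = K * exp(-rT) * N(-d2) - S_0 * exp(-qT) * N(-d1)
N(-d1) = 0.35041434; N(-d2) = 0.41130004
P = 9.2700 * 0.97433509 * 0.41130004 - 9.8400 * 0.96367614 * 0.35041434 = 0.3921


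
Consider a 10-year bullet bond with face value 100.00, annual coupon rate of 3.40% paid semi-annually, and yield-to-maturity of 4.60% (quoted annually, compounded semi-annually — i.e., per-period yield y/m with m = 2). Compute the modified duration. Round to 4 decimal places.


Coupon per period c = face * coupon_rate / m = 1.700000
Periods per year m = 2; per-period yield y/m = 0.023000
Number of cashflows N = 20
Cashflows (t years, CF_t, discount factor 1/(1+y/m)^(m*t), PV):
  t = 0.5000: CF_t = 1.700000, DF = 0.977517, PV = 1.661779
  t = 1.0000: CF_t = 1.700000, DF = 0.955540, PV = 1.624417
  t = 1.5000: CF_t = 1.700000, DF = 0.934056, PV = 1.587896
  t = 2.0000: CF_t = 1.700000, DF = 0.913056, PV = 1.552195
  t = 2.5000: CF_t = 1.700000, DF = 0.892528, PV = 1.517298
  t = 3.0000: CF_t = 1.700000, DF = 0.872461, PV = 1.483184
  t = 3.5000: CF_t = 1.700000, DF = 0.852846, PV = 1.449838
  t = 4.0000: CF_t = 1.700000, DF = 0.833671, PV = 1.417241
  t = 4.5000: CF_t = 1.700000, DF = 0.814928, PV = 1.385378
  t = 5.0000: CF_t = 1.700000, DF = 0.796606, PV = 1.354230
  t = 5.5000: CF_t = 1.700000, DF = 0.778696, PV = 1.323783
  t = 6.0000: CF_t = 1.700000, DF = 0.761189, PV = 1.294021
  t = 6.5000: CF_t = 1.700000, DF = 0.744075, PV = 1.264928
  t = 7.0000: CF_t = 1.700000, DF = 0.727346, PV = 1.236488
  t = 7.5000: CF_t = 1.700000, DF = 0.710993, PV = 1.208689
  t = 8.0000: CF_t = 1.700000, DF = 0.695008, PV = 1.181514
  t = 8.5000: CF_t = 1.700000, DF = 0.679382, PV = 1.154950
  t = 9.0000: CF_t = 1.700000, DF = 0.664108, PV = 1.128983
  t = 9.5000: CF_t = 1.700000, DF = 0.649177, PV = 1.103600
  t = 10.0000: CF_t = 101.700000, DF = 0.634581, PV = 64.536926
Price P = sum_t PV_t = 90.467340
First compute Macaulay numerator sum_t t * PV_t:
  t * PV_t at t = 0.5000: 0.830890
  t * PV_t at t = 1.0000: 1.624417
  t * PV_t at t = 1.5000: 2.381844
  t * PV_t at t = 2.0000: 3.104391
  t * PV_t at t = 2.5000: 3.793244
  t * PV_t at t = 3.0000: 4.449553
  t * PV_t at t = 3.5000: 5.074433
  t * PV_t at t = 4.0000: 5.668966
  t * PV_t at t = 4.5000: 6.234200
  t * PV_t at t = 5.0000: 6.771152
  t * PV_t at t = 5.5000: 7.280809
  t * PV_t at t = 6.0000: 7.764126
  t * PV_t at t = 6.5000: 8.222030
  t * PV_t at t = 7.0000: 8.655419
  t * PV_t at t = 7.5000: 9.065164
  t * PV_t at t = 8.0000: 9.452110
  t * PV_t at t = 8.5000: 9.817074
  t * PV_t at t = 9.0000: 10.160850
  t * PV_t at t = 9.5000: 10.484205
  t * PV_t at t = 10.0000: 645.369265
Macaulay duration D = 766.204141 / 90.467340 = 8.469401
Modified duration = D / (1 + y/m) = 8.469401 / (1 + 0.023000) = 8.278984

Answer: Modified duration = 8.2790


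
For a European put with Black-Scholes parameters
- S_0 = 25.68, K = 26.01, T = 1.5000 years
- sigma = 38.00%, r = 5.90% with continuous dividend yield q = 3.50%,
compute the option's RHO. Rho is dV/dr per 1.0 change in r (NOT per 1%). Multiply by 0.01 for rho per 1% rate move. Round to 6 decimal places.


d1 = 0.2826182575; d2 = -0.1827847936
phi(d1) = 0.3833238549; exp(-qT) = 0.9488543211; exp(-rT) = 0.9153031107
N(-d2) = 0.5725165597
Rho = -K*T*exp(-rT)*N(-d2) = -26.0100 * 1.5000 * 0.9153031107 * 0.5725165597 = -20.444882

Answer: Rho = -20.444882


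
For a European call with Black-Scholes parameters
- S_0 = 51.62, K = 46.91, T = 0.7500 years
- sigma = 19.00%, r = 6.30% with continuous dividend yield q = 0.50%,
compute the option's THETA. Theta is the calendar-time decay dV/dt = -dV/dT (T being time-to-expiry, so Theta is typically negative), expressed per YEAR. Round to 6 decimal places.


d1 = 0.9281107464; d2 = 0.7635659197
phi(d1) = 0.2593353384; exp(-qT) = 0.9962570225; exp(-rT) = 0.9538489056
Theta = -S*exp(-qT)*phi(d1)*sigma/(2*sqrt(T)) - r*K*exp(-rT)*N(d2) + q*S*exp(-qT)*N(d1)
N(d1) = 0.8233249371; N(d2) = 0.7774370175; sqrt(T) = 0.8660254038
Term 1 = -51.6200 * 0.9962570225 * 0.2593353384 * 0.1900 / (2 * 0.8660254038) = -1.4629991357
Term 2 = -0.0630 * 46.9100 * 0.9538489056 * 0.7774370175 = -2.1915469737
Term 3 = 0.0050 * 51.6200 * 0.9962570225 * 0.8233249371 = 0.2117047829
Theta = -1.4629991357 + (-2.1915469737) + (0.2117047829) = -3.442841

Answer: Theta = -3.442841


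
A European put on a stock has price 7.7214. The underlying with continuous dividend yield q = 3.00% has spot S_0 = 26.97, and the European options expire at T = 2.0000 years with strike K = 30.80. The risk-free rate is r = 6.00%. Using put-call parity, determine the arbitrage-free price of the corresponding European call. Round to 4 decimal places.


Put-call parity: C - P = S_0 * exp(-qT) - K * exp(-rT).
S_0 * exp(-qT) = 26.9700 * 0.94176453 = 25.39938947
K * exp(-rT) = 30.8000 * 0.88692044 = 27.31714945
C = P + S*exp(-qT) - K*exp(-rT)
C = 7.7214 + 25.39938947 - 27.31714945 = 5.8036

Answer: Call price = 5.8036


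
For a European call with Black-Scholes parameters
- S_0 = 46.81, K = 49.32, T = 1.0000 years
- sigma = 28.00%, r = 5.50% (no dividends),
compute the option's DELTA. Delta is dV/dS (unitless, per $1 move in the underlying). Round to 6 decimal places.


d1 = 0.1498827751; d2 = -0.1301172249
phi(d1) = 0.3944862647; exp(-qT) = 1.0000000000; exp(-rT) = 0.9464851480
N(d1) = 0.5595714491
Delta = exp(-qT) * N(d1) = 1.0000000000 * 0.5595714491 = 0.559571

Answer: Delta = 0.559571


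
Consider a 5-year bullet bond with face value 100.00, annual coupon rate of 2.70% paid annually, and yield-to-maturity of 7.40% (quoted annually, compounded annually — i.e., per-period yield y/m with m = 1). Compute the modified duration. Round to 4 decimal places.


Answer: Modified duration = 4.3855

Derivation:
Coupon per period c = face * coupon_rate / m = 2.700000
Periods per year m = 1; per-period yield y/m = 0.074000
Number of cashflows N = 5
Cashflows (t years, CF_t, discount factor 1/(1+y/m)^(m*t), PV):
  t = 1.0000: CF_t = 2.700000, DF = 0.931099, PV = 2.513966
  t = 2.0000: CF_t = 2.700000, DF = 0.866945, PV = 2.340751
  t = 3.0000: CF_t = 2.700000, DF = 0.807211, PV = 2.179470
  t = 4.0000: CF_t = 2.700000, DF = 0.751593, PV = 2.029302
  t = 5.0000: CF_t = 102.700000, DF = 0.699808, PV = 71.870230
Price P = sum_t PV_t = 80.933720
First compute Macaulay numerator sum_t t * PV_t:
  t * PV_t at t = 1.0000: 2.513966
  t * PV_t at t = 2.0000: 4.681502
  t * PV_t at t = 3.0000: 6.538410
  t * PV_t at t = 4.0000: 8.117207
  t * PV_t at t = 5.0000: 359.351152
Macaulay duration D = 381.202238 / 80.933720 = 4.710055
Modified duration = D / (1 + y/m) = 4.710055 / (1 + 0.074000) = 4.385526


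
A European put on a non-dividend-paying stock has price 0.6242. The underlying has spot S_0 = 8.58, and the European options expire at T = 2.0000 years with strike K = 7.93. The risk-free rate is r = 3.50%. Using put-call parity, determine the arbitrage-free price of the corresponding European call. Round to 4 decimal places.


Answer: Call price = 1.8103

Derivation:
Put-call parity: C - P = S_0 * exp(-qT) - K * exp(-rT).
S_0 * exp(-qT) = 8.5800 * 1.00000000 = 8.58000000
K * exp(-rT) = 7.9300 * 0.93239382 = 7.39388299
C = P + S*exp(-qT) - K*exp(-rT)
C = 0.6242 + 8.58000000 - 7.39388299 = 1.8103


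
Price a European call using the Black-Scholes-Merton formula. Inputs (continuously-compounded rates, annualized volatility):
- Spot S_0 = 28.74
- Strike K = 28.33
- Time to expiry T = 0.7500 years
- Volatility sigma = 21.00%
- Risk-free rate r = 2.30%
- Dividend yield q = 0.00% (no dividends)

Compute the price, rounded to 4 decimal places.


d1 = (ln(S/K) + (r - q + 0.5*sigma^2) * T) / (sigma * sqrt(T)) = 0.26478970
d2 = d1 - sigma * sqrt(T) = 0.08292436
exp(-rT) = 0.98289793; exp(-qT) = 1.00000000
C = S_0 * exp(-qT) * N(d1) - K * exp(-rT) * N(d2)
N(d1) = 0.60441426; N(d2) = 0.53304416
C = 28.7400 * 1.00000000 * 0.60441426 - 28.3300 * 0.98289793 * 0.53304416 = 2.5280

Answer: Price = 2.5280


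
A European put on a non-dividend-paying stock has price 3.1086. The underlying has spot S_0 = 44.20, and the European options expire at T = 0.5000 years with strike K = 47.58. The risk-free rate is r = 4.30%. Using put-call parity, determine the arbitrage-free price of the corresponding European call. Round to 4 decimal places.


Put-call parity: C - P = S_0 * exp(-qT) - K * exp(-rT).
S_0 * exp(-qT) = 44.2000 * 1.00000000 = 44.20000000
K * exp(-rT) = 47.5800 * 0.97872948 = 46.56794854
C = P + S*exp(-qT) - K*exp(-rT)
C = 3.1086 + 44.20000000 - 46.56794854 = 0.7407

Answer: Call price = 0.7407


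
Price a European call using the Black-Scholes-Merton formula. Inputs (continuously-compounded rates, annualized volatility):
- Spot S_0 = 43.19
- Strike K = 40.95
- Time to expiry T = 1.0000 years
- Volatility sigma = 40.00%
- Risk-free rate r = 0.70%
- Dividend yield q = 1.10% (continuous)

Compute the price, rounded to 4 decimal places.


Answer: Price = 7.6848

Derivation:
d1 = (ln(S/K) + (r - q + 0.5*sigma^2) * T) / (sigma * sqrt(T)) = 0.32314294
d2 = d1 - sigma * sqrt(T) = -0.07685706
exp(-rT) = 0.99302444; exp(-qT) = 0.98906028
C = S_0 * exp(-qT) * N(d1) - K * exp(-rT) * N(d2)
N(d1) = 0.62670650; N(d2) = 0.46936863
C = 43.1900 * 0.98906028 * 0.62670650 - 40.9500 * 0.99302444 * 0.46936863 = 7.6848


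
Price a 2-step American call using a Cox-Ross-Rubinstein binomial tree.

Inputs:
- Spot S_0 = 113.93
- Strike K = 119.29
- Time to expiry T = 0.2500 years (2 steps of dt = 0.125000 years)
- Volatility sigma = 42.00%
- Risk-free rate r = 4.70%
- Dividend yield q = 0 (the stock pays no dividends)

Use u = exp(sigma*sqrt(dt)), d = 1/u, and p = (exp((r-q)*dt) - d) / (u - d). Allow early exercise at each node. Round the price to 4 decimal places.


dt = T/N = 0.125000
u = exp(sigma*sqrt(dt)) = 1.160084; d = 1/u = 0.862007
p = (exp((r-q)*dt) - d) / (u - d) = 0.482713
Discount per step: exp(-r*dt) = 0.994142
Stock lattice S(k, i) with i counting down-moves:
  k=0: S(0,0) = 113.9300
  k=1: S(1,0) = 132.1684; S(1,1) = 98.2084
  k=2: S(2,0) = 153.3264; S(2,1) = 113.9300; S(2,2) = 84.6563
Terminal payoffs V(N, i) = max(S_T - K, 0):
  V(2,0) = 34.036414; V(2,1) = 0.000000; V(2,2) = 0.000000
Backward induction: V(k, i) = exp(-r*dt) * [p * V(k+1, i) + (1-p) * V(k+1, i+1)]; then take max(V_cont, immediate exercise) for American.
  V(1,0) = exp(-r*dt) * [p*34.036414 + (1-p)*0.000000] = 16.333564; exercise = 12.878371; V(1,0) = max -> 16.333564
  V(1,1) = exp(-r*dt) * [p*0.000000 + (1-p)*0.000000] = 0.000000; exercise = 0.000000; V(1,1) = max -> 0.000000
  V(0,0) = exp(-r*dt) * [p*16.333564 + (1-p)*0.000000] = 7.838232; exercise = 0.000000; V(0,0) = max -> 7.838232

Answer: Price = V(0,0) = 7.8382


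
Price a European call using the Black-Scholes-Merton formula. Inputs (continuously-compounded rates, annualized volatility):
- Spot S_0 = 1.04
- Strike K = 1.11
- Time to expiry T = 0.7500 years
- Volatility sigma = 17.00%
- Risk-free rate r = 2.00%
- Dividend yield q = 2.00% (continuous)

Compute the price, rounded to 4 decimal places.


Answer: Price = 0.0336

Derivation:
d1 = (ln(S/K) + (r - q + 0.5*sigma^2) * T) / (sigma * sqrt(T)) = -0.36883718
d2 = d1 - sigma * sqrt(T) = -0.51606150
exp(-rT) = 0.98511194; exp(-qT) = 0.98511194
C = S_0 * exp(-qT) * N(d1) - K * exp(-rT) * N(d2)
N(d1) = 0.35612455; N(d2) = 0.30290573
C = 1.0400 * 0.98511194 * 0.35612455 - 1.1100 * 0.98511194 * 0.30290573 = 0.0336


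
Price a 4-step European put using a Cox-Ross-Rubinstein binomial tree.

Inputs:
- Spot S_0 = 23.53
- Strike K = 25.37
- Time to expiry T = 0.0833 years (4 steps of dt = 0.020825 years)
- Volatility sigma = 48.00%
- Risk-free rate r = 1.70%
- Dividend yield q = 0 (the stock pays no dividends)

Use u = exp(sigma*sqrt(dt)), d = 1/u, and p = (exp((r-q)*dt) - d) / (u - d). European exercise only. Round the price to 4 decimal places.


Answer: Price = V(0,0) = 2.5073

Derivation:
dt = T/N = 0.020825
u = exp(sigma*sqrt(dt)) = 1.071724; d = 1/u = 0.933076
p = (exp((r-q)*dt) - d) / (u - d) = 0.485244
Discount per step: exp(-r*dt) = 0.999646
Stock lattice S(k, i) with i counting down-moves:
  k=0: S(0,0) = 23.5300
  k=1: S(1,0) = 25.2177; S(1,1) = 21.9553
  k=2: S(2,0) = 27.0264; S(2,1) = 23.5300; S(2,2) = 20.4860
  k=3: S(3,0) = 28.9648; S(3,1) = 25.2177; S(3,2) = 21.9553; S(3,3) = 19.1150
  k=4: S(4,0) = 31.0422; S(4,1) = 27.0264; S(4,2) = 23.5300; S(4,3) = 20.4860; S(4,4) = 17.8357
Terminal payoffs V(N, i) = max(K - S_T, 0):
  V(4,0) = 0.000000; V(4,1) = 0.000000; V(4,2) = 1.840000; V(4,3) = 4.884038; V(4,4) = 7.534274
Backward induction: V(k, i) = exp(-r*dt) * [p * V(k+1, i) + (1-p) * V(k+1, i+1)].
  V(3,0) = exp(-r*dt) * [p*0.000000 + (1-p)*0.000000] = 0.000000
  V(3,1) = exp(-r*dt) * [p*0.000000 + (1-p)*1.840000] = 0.946816
  V(3,2) = exp(-r*dt) * [p*1.840000 + (1-p)*4.884038] = 3.405732
  V(3,3) = exp(-r*dt) * [p*4.884038 + (1-p)*7.534274] = 6.246052
  V(2,0) = exp(-r*dt) * [p*0.000000 + (1-p)*0.946816] = 0.487207
  V(2,1) = exp(-r*dt) * [p*0.946816 + (1-p)*3.405732] = 2.211775
  V(2,2) = exp(-r*dt) * [p*3.405732 + (1-p)*6.246052] = 4.866081
  V(1,0) = exp(-r*dt) * [p*0.487207 + (1-p)*2.211775] = 1.374453
  V(1,1) = exp(-r*dt) * [p*2.211775 + (1-p)*4.866081] = 3.576829
  V(0,0) = exp(-r*dt) * [p*1.374453 + (1-p)*3.576829] = 2.507252


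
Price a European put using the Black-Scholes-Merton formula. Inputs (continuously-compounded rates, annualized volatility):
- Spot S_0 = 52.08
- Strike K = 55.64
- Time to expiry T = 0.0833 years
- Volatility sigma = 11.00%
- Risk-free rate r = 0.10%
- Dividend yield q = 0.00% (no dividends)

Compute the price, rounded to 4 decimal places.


d1 = (ln(S/K) + (r - q + 0.5*sigma^2) * T) / (sigma * sqrt(T)) = -2.06420194
d2 = d1 - sigma * sqrt(T) = -2.09594985
exp(-rT) = 0.99991670; exp(-qT) = 1.00000000
P = K * exp(-rT) * N(-d2) - S_0 * exp(-qT) * N(-d1)
N(-d1) = 0.98050071; N(-d2) = 0.98195668
P = 55.6400 * 0.99991670 * 0.98195668 - 52.0800 * 1.00000000 * 0.98050071 = 3.5670

Answer: Price = 3.5670


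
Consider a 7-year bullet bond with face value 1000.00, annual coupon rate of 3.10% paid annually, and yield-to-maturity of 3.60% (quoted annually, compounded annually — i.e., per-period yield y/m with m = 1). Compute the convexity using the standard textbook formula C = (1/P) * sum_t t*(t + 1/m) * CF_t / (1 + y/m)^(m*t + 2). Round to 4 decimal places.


Answer: Convexity = 46.1390

Derivation:
Coupon per period c = face * coupon_rate / m = 31.000000
Periods per year m = 1; per-period yield y/m = 0.036000
Number of cashflows N = 7
Cashflows (t years, CF_t, discount factor 1/(1+y/m)^(m*t), PV):
  t = 1.0000: CF_t = 31.000000, DF = 0.965251, PV = 29.922780
  t = 2.0000: CF_t = 31.000000, DF = 0.931709, PV = 28.882992
  t = 3.0000: CF_t = 31.000000, DF = 0.899333, PV = 27.879336
  t = 4.0000: CF_t = 31.000000, DF = 0.868082, PV = 26.910556
  t = 5.0000: CF_t = 31.000000, DF = 0.837917, PV = 25.975440
  t = 6.0000: CF_t = 31.000000, DF = 0.808801, PV = 25.072819
  t = 7.0000: CF_t = 1031.000000, DF = 0.780696, PV = 804.897127
Price P = sum_t PV_t = 969.541051
Convexity numerator sum_t t*(t + 1/m) * CF_t / (1+y/m)^(m*t + 2):
  t = 1.0000: term = 55.758672
  t = 2.0000: term = 161.463337
  t = 3.0000: term = 311.705283
  t = 4.0000: term = 501.456375
  t = 5.0000: term = 726.046875
  t = 6.0000: term = 981.144426
  t = 7.0000: term = 41996.093466
Convexity = (1/P) * sum = 44733.668434 / 969.541051 = 46.139014


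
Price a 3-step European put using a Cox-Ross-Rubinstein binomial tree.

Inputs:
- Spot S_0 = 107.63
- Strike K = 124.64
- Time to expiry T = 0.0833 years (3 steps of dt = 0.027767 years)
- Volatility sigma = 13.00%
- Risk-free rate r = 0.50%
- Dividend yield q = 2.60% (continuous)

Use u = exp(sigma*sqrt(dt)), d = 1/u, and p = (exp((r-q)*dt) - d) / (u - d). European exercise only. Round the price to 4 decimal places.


dt = T/N = 0.027767
u = exp(sigma*sqrt(dt)) = 1.021899; d = 1/u = 0.978571
p = (exp((r-q)*dt) - d) / (u - d) = 0.481131
Discount per step: exp(-r*dt) = 0.999861
Stock lattice S(k, i) with i counting down-moves:
  k=0: S(0,0) = 107.6300
  k=1: S(1,0) = 109.9870; S(1,1) = 105.3236
  k=2: S(2,0) = 112.3955; S(2,1) = 107.6300; S(2,2) = 103.0665
  k=3: S(3,0) = 114.8568; S(3,1) = 109.9870; S(3,2) = 105.3236; S(3,3) = 100.8579
Terminal payoffs V(N, i) = max(K - S_T, 0):
  V(3,0) = 9.783168; V(3,1) = 14.653047; V(3,2) = 19.316445; V(3,3) = 23.782118
Backward induction: V(k, i) = exp(-r*dt) * [p * V(k+1, i) + (1-p) * V(k+1, i+1)].
  V(2,0) = exp(-r*dt) * [p*9.783168 + (1-p)*14.653047] = 12.308289
  V(2,1) = exp(-r*dt) * [p*14.653047 + (1-p)*19.316445] = 17.070371
  V(2,2) = exp(-r*dt) * [p*19.316445 + (1-p)*23.782118] = 21.630542
  V(1,0) = exp(-r*dt) * [p*12.308289 + (1-p)*17.070371] = 14.777135
  V(1,1) = exp(-r*dt) * [p*17.070371 + (1-p)*21.630542] = 19.433805
  V(0,0) = exp(-r*dt) * [p*14.777135 + (1-p)*19.433805] = 17.190951

Answer: Price = V(0,0) = 17.1910


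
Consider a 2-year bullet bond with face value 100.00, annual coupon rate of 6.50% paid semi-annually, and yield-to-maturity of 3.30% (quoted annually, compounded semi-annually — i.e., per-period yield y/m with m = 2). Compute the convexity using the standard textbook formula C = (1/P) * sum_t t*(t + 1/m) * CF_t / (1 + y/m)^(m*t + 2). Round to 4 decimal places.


Coupon per period c = face * coupon_rate / m = 3.250000
Periods per year m = 2; per-period yield y/m = 0.016500
Number of cashflows N = 4
Cashflows (t years, CF_t, discount factor 1/(1+y/m)^(m*t), PV):
  t = 0.5000: CF_t = 3.250000, DF = 0.983768, PV = 3.197245
  t = 1.0000: CF_t = 3.250000, DF = 0.967799, PV = 3.145347
  t = 1.5000: CF_t = 3.250000, DF = 0.952090, PV = 3.094291
  t = 2.0000: CF_t = 103.250000, DF = 0.936635, PV = 96.707583
Price P = sum_t PV_t = 106.144467
Convexity numerator sum_t t*(t + 1/m) * CF_t / (1+y/m)^(m*t + 2):
  t = 0.5000: term = 1.547146
  t = 1.0000: term = 4.566097
  t = 1.5000: term = 8.983958
  t = 2.0000: term = 467.967580
Convexity = (1/P) * sum = 483.064780 / 106.144467 = 4.551012

Answer: Convexity = 4.5510


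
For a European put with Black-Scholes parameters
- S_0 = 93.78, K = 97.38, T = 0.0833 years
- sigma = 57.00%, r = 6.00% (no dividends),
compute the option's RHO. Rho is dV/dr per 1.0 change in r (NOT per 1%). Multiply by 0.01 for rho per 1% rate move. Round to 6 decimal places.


Answer: Rho = -4.928244

Derivation:
d1 = -0.1163390029; d2 = -0.2808509174
phi(d1) = 0.3962516004; exp(-qT) = 1.0000000000; exp(-rT) = 0.9950144692
N(-d2) = 0.6105876259
Rho = -K*T*exp(-rT)*N(-d2) = -97.3800 * 0.0833 * 0.9950144692 * 0.6105876259 = -4.928244


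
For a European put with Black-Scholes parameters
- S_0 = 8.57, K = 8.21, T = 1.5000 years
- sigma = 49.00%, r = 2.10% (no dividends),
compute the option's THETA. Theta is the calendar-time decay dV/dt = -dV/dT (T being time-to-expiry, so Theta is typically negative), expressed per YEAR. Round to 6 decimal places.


d1 = 0.4240613450; d2 = -0.1760636420
phi(d1) = 0.3646371442; exp(-qT) = 1.0000000000; exp(-rT) = 0.9689909565
Theta = -S*exp(-qT)*phi(d1)*sigma/(2*sqrt(T)) + r*K*exp(-rT)*N(-d2) - q*S*exp(-qT)*N(-d1)
N(-d1) = 0.3357605377; N(-d2) = 0.5698780279; sqrt(T) = 1.2247448714
Term 1 = -8.5700 * 1.0000000000 * 0.3646371442 * 0.4900 / (2 * 1.2247448714) = -0.6251182574
Term 2 = 0.0210 * 8.2100 * 0.9689909565 * 0.5698780279 = 0.0952059494
Term 3 = 0 (no dividend yield, q = 0)
Theta = -0.6251182574 + (0.0952059494) + (0.0000000000) = -0.529912

Answer: Theta = -0.529912


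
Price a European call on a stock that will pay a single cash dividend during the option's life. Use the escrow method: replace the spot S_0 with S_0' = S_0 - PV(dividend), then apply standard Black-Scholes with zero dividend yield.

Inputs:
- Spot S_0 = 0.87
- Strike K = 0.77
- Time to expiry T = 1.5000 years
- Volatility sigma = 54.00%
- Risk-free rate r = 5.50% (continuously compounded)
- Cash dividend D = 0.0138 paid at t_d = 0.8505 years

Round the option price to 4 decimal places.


PV(D) = D * exp(-r * t_d) = 0.0138 * 0.95429971 = 0.01316934
S_0' = S_0 - PV(D) = 0.8700 - 0.01316934 = 0.85683066
d1 = (ln(S_0'/K) + (r + sigma^2/2)*T) / (sigma*sqrt(T)) = 0.61698382
d2 = d1 - sigma*sqrt(T) = -0.04437841
exp(-rT) = 0.92081144
N(d1) = 0.73137730; N(d2) = 0.48230138
C = S_0' * N(d1) - K * exp(-rT) * N(d2) = 0.85683066 * 0.73137730 - 0.7700 * 0.92081144 * 0.48230138 = 0.2847

Answer: Price = 0.2847


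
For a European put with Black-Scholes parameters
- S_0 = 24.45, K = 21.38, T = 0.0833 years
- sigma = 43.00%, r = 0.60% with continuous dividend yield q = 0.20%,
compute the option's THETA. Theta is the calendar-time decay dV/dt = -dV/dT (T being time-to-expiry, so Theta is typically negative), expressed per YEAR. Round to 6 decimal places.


d1 = 1.1458687891; d2 = 1.0217633098
phi(d1) = 0.2069152119; exp(-qT) = 0.9998334139; exp(-rT) = 0.9995003249
Theta = -S*exp(-qT)*phi(d1)*sigma/(2*sqrt(T)) + r*K*exp(-rT)*N(-d2) - q*S*exp(-qT)*N(-d1)
N(-d1) = 0.1259247235; N(-d2) = 0.1534464693; sqrt(T) = 0.2886173938
Term 1 = -24.4500 * 0.9998334139 * 0.2069152119 * 0.4300 / (2 * 0.2886173938) = -3.7680346631
Term 2 = 0.0060 * 21.3800 * 0.9995003249 * 0.1534464693 = 0.0196742774
Term 3 = -0.0020 * 24.4500 * 0.9998334139 * 0.1259247235 = -0.0061566932
Theta = -3.7680346631 + (0.0196742774) + (-0.0061566932) = -3.754517

Answer: Theta = -3.754517


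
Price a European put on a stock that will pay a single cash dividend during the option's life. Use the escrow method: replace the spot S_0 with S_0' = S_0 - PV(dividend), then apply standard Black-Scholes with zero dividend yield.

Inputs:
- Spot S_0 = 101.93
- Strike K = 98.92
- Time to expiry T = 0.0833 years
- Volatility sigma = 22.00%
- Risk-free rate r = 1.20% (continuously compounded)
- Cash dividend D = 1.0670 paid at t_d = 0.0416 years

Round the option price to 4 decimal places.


PV(D) = D * exp(-r * t_d) = 1.0670 * 0.99950092 = 1.06646749
S_0' = S_0 - PV(D) = 101.9300 - 1.06646749 = 100.86353251
d1 = (ln(S_0'/K) + (r + sigma^2/2)*T) / (sigma*sqrt(T)) = 0.35392023
d2 = d1 - sigma*sqrt(T) = 0.29042440
exp(-rT) = 0.99900090
N(-d1) = 0.36169933; N(-d2) = 0.38574579
P = K * exp(-rT) * N(-d2) - S_0' * N(-d1) = 98.9200 * 0.99900090 * 0.38574579 - 100.86353251 * 0.36169933 = 1.6376

Answer: Price = 1.6376


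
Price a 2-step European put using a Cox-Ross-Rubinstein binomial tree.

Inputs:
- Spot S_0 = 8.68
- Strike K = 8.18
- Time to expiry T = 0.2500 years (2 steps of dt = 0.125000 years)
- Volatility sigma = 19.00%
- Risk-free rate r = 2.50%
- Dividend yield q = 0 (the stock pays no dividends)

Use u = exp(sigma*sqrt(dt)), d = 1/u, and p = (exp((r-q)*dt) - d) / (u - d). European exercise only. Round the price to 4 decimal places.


Answer: Price = V(0,0) = 0.1431

Derivation:
dt = T/N = 0.125000
u = exp(sigma*sqrt(dt)) = 1.069483; d = 1/u = 0.935031
p = (exp((r-q)*dt) - d) / (u - d) = 0.506491
Discount per step: exp(-r*dt) = 0.996880
Stock lattice S(k, i) with i counting down-moves:
  k=0: S(0,0) = 8.6800
  k=1: S(1,0) = 9.2831; S(1,1) = 8.1161
  k=2: S(2,0) = 9.9281; S(2,1) = 8.6800; S(2,2) = 7.5888
Terminal payoffs V(N, i) = max(K - S_T, 0):
  V(2,0) = 0.000000; V(2,1) = 0.000000; V(2,2) = 0.591217
Backward induction: V(k, i) = exp(-r*dt) * [p * V(k+1, i) + (1-p) * V(k+1, i+1)].
  V(1,0) = exp(-r*dt) * [p*0.000000 + (1-p)*0.000000] = 0.000000
  V(1,1) = exp(-r*dt) * [p*0.000000 + (1-p)*0.591217] = 0.290860
  V(0,0) = exp(-r*dt) * [p*0.000000 + (1-p)*0.290860] = 0.143094


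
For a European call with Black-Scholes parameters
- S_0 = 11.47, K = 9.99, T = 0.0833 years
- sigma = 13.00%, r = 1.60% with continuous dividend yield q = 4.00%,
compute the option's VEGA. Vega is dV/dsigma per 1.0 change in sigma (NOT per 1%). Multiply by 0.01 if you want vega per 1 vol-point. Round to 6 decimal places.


d1 = 3.6474965560; d2 = 3.6099762948
phi(d1) = 0.0005151491; exp(-qT) = 0.9966735450; exp(-rT) = 0.9986680878
Vega = S * exp(-qT) * phi(d1) * sqrt(T) = 11.4700 * 0.9966735450 * 0.0005151491 * 0.2886173938 = 0.001700

Answer: Vega = 0.001700


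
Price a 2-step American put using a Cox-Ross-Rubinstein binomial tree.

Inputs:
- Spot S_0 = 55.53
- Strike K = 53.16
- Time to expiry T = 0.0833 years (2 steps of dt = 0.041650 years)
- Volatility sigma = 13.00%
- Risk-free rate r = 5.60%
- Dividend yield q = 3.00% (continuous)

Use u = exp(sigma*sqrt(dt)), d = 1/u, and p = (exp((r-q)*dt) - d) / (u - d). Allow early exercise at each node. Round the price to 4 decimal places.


Answer: Price = V(0,0) = 0.1176

Derivation:
dt = T/N = 0.041650
u = exp(sigma*sqrt(dt)) = 1.026886; d = 1/u = 0.973818
p = (exp((r-q)*dt) - d) / (u - d) = 0.513785
Discount per step: exp(-r*dt) = 0.997670
Stock lattice S(k, i) with i counting down-moves:
  k=0: S(0,0) = 55.5300
  k=1: S(1,0) = 57.0230; S(1,1) = 54.0761
  k=2: S(2,0) = 58.5561; S(2,1) = 55.5300; S(2,2) = 52.6603
Terminal payoffs V(N, i) = max(K - S_T, 0):
  V(2,0) = 0.000000; V(2,1) = 0.000000; V(2,2) = 0.499705
Backward induction: V(k, i) = exp(-r*dt) * [p * V(k+1, i) + (1-p) * V(k+1, i+1)]; then take max(V_cont, immediate exercise) for American.
  V(1,0) = exp(-r*dt) * [p*0.000000 + (1-p)*0.000000] = 0.000000; exercise = 0.000000; V(1,0) = max -> 0.000000
  V(1,1) = exp(-r*dt) * [p*0.000000 + (1-p)*0.499705] = 0.242398; exercise = 0.000000; V(1,1) = max -> 0.242398
  V(0,0) = exp(-r*dt) * [p*0.000000 + (1-p)*0.242398] = 0.117583; exercise = 0.000000; V(0,0) = max -> 0.117583


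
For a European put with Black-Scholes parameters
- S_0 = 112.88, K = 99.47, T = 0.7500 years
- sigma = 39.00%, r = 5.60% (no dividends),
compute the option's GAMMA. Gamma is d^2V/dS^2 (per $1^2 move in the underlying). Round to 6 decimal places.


Answer: Gamma = 0.008373

Derivation:
d1 = 0.6676736585; d2 = 0.3299237510
phi(d1) = 0.3192334613; exp(-qT) = 1.0000000000; exp(-rT) = 0.9588697806
Gamma = exp(-qT) * phi(d1) / (S * sigma * sqrt(T)) = 1.0000000000 * 0.3192334613 / (112.8800 * 0.3900 * 0.8660254038) = 0.008373


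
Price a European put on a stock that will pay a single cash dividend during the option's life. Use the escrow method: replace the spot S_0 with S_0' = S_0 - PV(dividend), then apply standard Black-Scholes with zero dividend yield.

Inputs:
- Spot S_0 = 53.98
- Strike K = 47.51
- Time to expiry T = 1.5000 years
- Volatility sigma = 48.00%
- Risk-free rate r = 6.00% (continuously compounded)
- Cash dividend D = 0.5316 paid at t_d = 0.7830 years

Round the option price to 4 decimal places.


PV(D) = D * exp(-r * t_d) = 0.5316 * 0.95410648 = 0.50720300
S_0' = S_0 - PV(D) = 53.9800 - 0.50720300 = 53.47279700
d1 = (ln(S_0'/K) + (r + sigma^2/2)*T) / (sigma*sqrt(T)) = 0.64815003
d2 = d1 - sigma*sqrt(T) = 0.06027249
exp(-rT) = 0.91393119
N(-d1) = 0.25844396; N(-d2) = 0.47596931
P = K * exp(-rT) * N(-d2) - S_0' * N(-d1) = 47.5100 * 0.91393119 * 0.47596931 - 53.47279700 * 0.25844396 = 6.8473

Answer: Price = 6.8473


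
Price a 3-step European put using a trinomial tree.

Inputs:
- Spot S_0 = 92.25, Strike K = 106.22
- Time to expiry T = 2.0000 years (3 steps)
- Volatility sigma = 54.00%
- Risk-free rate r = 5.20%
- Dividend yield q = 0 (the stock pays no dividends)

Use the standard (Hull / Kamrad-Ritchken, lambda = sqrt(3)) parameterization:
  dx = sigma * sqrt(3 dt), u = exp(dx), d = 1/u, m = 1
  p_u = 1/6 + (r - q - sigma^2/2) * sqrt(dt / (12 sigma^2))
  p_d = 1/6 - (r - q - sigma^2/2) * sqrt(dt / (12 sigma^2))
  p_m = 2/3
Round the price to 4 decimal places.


dt = T/N = 0.666667; dx = sigma*sqrt(3*dt) = 0.763675
u = exp(dx) = 2.146150; d = 1/u = 0.465951
p_u = 0.125724, p_m = 0.666667, p_d = 0.207609
Discount per step: exp(-r*dt) = 0.965927
Stock lattice S(k, j) with j the centered position index:
  k=0: S(0,+0) = 92.2500
  k=1: S(1,-1) = 42.9840; S(1,+0) = 92.2500; S(1,+1) = 197.9823
  k=2: S(2,-2) = 20.0284; S(2,-1) = 42.9840; S(2,+0) = 92.2500; S(2,+1) = 197.9823; S(2,+2) = 424.8996
  k=3: S(3,-3) = 9.3323; S(3,-2) = 20.0284; S(3,-1) = 42.9840; S(3,+0) = 92.2500; S(3,+1) = 197.9823; S(3,+2) = 424.8996; S(3,+3) = 911.8981
Terminal payoffs V(N, j) = max(K - S_T, 0):
  V(3,-3) = 96.887748; V(3,-2) = 86.191593; V(3,-1) = 63.236043; V(3,+0) = 13.970000; V(3,+1) = 0.000000; V(3,+2) = 0.000000; V(3,+3) = 0.000000
Backward induction: V(k, j) = exp(-r*dt) * [p_u * V(k+1, j+1) + p_m * V(k+1, j) + p_d * V(k+1, j-1)]
  V(2,-2) = exp(-r*dt) * [p_u*63.236043 + p_m*86.191593 + p_d*96.887748] = 82.612037
  V(2,-1) = exp(-r*dt) * [p_u*13.970000 + p_m*63.236043 + p_d*86.191593] = 59.701924
  V(2,+0) = exp(-r*dt) * [p_u*0.000000 + p_m*13.970000 + p_d*63.236043] = 21.677058
  V(2,+1) = exp(-r*dt) * [p_u*0.000000 + p_m*0.000000 + p_d*13.970000] = 2.801477
  V(2,+2) = exp(-r*dt) * [p_u*0.000000 + p_m*0.000000 + p_d*0.000000] = 0.000000
  V(1,-1) = exp(-r*dt) * [p_u*21.677058 + p_m*59.701924 + p_d*82.612037] = 57.644244
  V(1,+0) = exp(-r*dt) * [p_u*2.801477 + p_m*21.677058 + p_d*59.701924] = 26.271527
  V(1,+1) = exp(-r*dt) * [p_u*0.000000 + p_m*2.801477 + p_d*21.677058] = 6.151029
  V(0,+0) = exp(-r*dt) * [p_u*6.151029 + p_m*26.271527 + p_d*57.644244] = 29.224277

Answer: Price = V(0,0) = 29.2243


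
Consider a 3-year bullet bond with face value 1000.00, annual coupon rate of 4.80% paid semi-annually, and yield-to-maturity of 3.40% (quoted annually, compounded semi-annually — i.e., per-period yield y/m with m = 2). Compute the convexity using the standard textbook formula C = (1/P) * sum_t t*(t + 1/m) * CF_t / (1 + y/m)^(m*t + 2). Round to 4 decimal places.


Coupon per period c = face * coupon_rate / m = 24.000000
Periods per year m = 2; per-period yield y/m = 0.017000
Number of cashflows N = 6
Cashflows (t years, CF_t, discount factor 1/(1+y/m)^(m*t), PV):
  t = 0.5000: CF_t = 24.000000, DF = 0.983284, PV = 23.598820
  t = 1.0000: CF_t = 24.000000, DF = 0.966848, PV = 23.204346
  t = 1.5000: CF_t = 24.000000, DF = 0.950686, PV = 22.816466
  t = 2.0000: CF_t = 24.000000, DF = 0.934795, PV = 22.435070
  t = 2.5000: CF_t = 24.000000, DF = 0.919169, PV = 22.060049
  t = 3.0000: CF_t = 1024.000000, DF = 0.903804, PV = 925.495346
Price P = sum_t PV_t = 1039.610098
Convexity numerator sum_t t*(t + 1/m) * CF_t / (1+y/m)^(m*t + 2):
  t = 0.5000: term = 11.408233
  t = 1.0000: term = 33.652605
  t = 1.5000: term = 66.180148
  t = 2.0000: term = 108.456486
  t = 2.5000: term = 159.965318
  t = 3.0000: term = 9395.537545
Convexity = (1/P) * sum = 9775.200335 / 1039.610098 = 9.402756

Answer: Convexity = 9.4028


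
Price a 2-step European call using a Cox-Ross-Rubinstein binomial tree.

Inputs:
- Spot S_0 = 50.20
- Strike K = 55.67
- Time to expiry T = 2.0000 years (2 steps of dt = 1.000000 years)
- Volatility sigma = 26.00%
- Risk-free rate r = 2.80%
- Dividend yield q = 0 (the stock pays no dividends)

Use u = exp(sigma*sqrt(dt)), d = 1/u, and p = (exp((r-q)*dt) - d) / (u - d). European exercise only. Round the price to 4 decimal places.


dt = T/N = 1.000000
u = exp(sigma*sqrt(dt)) = 1.296930; d = 1/u = 0.771052
p = (exp((r-q)*dt) - d) / (u - d) = 0.489360
Discount per step: exp(-r*dt) = 0.972388
Stock lattice S(k, i) with i counting down-moves:
  k=0: S(0,0) = 50.2000
  k=1: S(1,0) = 65.1059; S(1,1) = 38.7068
  k=2: S(2,0) = 84.4378; S(2,1) = 50.2000; S(2,2) = 29.8449
Terminal payoffs V(N, i) = max(S_T - K, 0):
  V(2,0) = 28.767788; V(2,1) = 0.000000; V(2,2) = 0.000000
Backward induction: V(k, i) = exp(-r*dt) * [p * V(k+1, i) + (1-p) * V(k+1, i+1)].
  V(1,0) = exp(-r*dt) * [p*28.767788 + (1-p)*0.000000] = 13.689104
  V(1,1) = exp(-r*dt) * [p*0.000000 + (1-p)*0.000000] = 0.000000
  V(0,0) = exp(-r*dt) * [p*13.689104 + (1-p)*0.000000] = 6.513937

Answer: Price = V(0,0) = 6.5139


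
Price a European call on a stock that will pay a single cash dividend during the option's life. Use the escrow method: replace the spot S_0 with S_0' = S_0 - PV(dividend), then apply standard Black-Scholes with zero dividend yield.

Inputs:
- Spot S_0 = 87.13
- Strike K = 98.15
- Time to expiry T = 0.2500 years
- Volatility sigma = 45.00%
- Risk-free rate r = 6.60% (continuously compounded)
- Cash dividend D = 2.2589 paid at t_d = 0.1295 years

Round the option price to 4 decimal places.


Answer: Price = 3.5844

Derivation:
PV(D) = D * exp(-r * t_d) = 2.2589 * 0.99148942 = 2.23967545
S_0' = S_0 - PV(D) = 87.1300 - 2.23967545 = 84.89032455
d1 = (ln(S_0'/K) + (r + sigma^2/2)*T) / (sigma*sqrt(T)) = -0.45921910
d2 = d1 - sigma*sqrt(T) = -0.68421910
exp(-rT) = 0.98363538
N(d1) = 0.32303842; N(d2) = 0.24691841
C = S_0' * N(d1) - K * exp(-rT) * N(d2) = 84.89032455 * 0.32303842 - 98.1500 * 0.98363538 * 0.24691841 = 3.5844


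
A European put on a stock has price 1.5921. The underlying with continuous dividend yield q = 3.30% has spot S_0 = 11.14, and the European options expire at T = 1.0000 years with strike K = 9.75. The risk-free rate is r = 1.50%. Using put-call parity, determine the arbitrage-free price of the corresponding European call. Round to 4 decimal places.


Put-call parity: C - P = S_0 * exp(-qT) - K * exp(-rT).
S_0 * exp(-qT) = 11.1400 * 0.96753856 = 10.77837955
K * exp(-rT) = 9.7500 * 0.98511194 = 9.60484141
C = P + S*exp(-qT) - K*exp(-rT)
C = 1.5921 + 10.77837955 - 9.60484141 = 2.7656

Answer: Call price = 2.7656


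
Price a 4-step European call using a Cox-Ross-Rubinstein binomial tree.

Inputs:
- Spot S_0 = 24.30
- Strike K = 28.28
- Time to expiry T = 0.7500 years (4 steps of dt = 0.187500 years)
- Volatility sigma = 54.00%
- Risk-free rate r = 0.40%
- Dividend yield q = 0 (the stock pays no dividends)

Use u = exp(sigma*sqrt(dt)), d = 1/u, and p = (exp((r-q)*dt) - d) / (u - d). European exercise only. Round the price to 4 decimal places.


dt = T/N = 0.187500
u = exp(sigma*sqrt(dt)) = 1.263426; d = 1/u = 0.791499
p = (exp((r-q)*dt) - d) / (u - d) = 0.443398
Discount per step: exp(-r*dt) = 0.999250
Stock lattice S(k, i) with i counting down-moves:
  k=0: S(0,0) = 24.3000
  k=1: S(1,0) = 30.7012; S(1,1) = 19.2334
  k=2: S(2,0) = 38.7887; S(2,1) = 24.3000; S(2,2) = 15.2232
  k=3: S(3,0) = 49.0067; S(3,1) = 30.7012; S(3,2) = 19.2334; S(3,3) = 12.0492
  k=4: S(4,0) = 61.9163; S(4,1) = 38.7887; S(4,2) = 24.3000; S(4,3) = 15.2232; S(4,4) = 9.5369
Terminal payoffs V(N, i) = max(S_T - K, 0):
  V(4,0) = 33.636319; V(4,1) = 10.508743; V(4,2) = 0.000000; V(4,3) = 0.000000; V(4,4) = 0.000000
Backward induction: V(k, i) = exp(-r*dt) * [p * V(k+1, i) + (1-p) * V(k+1, i+1)].
  V(3,0) = exp(-r*dt) * [p*33.636319 + (1-p)*10.508743] = 20.747897
  V(3,1) = exp(-r*dt) * [p*10.508743 + (1-p)*0.000000] = 4.656062
  V(3,2) = exp(-r*dt) * [p*0.000000 + (1-p)*0.000000] = 0.000000
  V(3,3) = exp(-r*dt) * [p*0.000000 + (1-p)*0.000000] = 0.000000
  V(2,0) = exp(-r*dt) * [p*20.747897 + (1-p)*4.656062] = 11.782310
  V(2,1) = exp(-r*dt) * [p*4.656062 + (1-p)*0.000000] = 2.062941
  V(2,2) = exp(-r*dt) * [p*0.000000 + (1-p)*0.000000] = 0.000000
  V(1,0) = exp(-r*dt) * [p*11.782310 + (1-p)*2.062941] = 6.367712
  V(1,1) = exp(-r*dt) * [p*2.062941 + (1-p)*0.000000] = 0.914018
  V(0,0) = exp(-r*dt) * [p*6.367712 + (1-p)*0.914018] = 3.329677

Answer: Price = V(0,0) = 3.3297
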